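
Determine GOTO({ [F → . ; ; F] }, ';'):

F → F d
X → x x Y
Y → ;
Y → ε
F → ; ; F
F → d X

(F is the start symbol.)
GOTO(I, ';') = CLOSURE({ [A → αX.β] : [A → α.Xβ] ∈ I, X = ';' })

Items with dot before ';', with the dot advanced:
  [F → . ; ; F] → [F → ; . ; F]
Closure adds nothing (no advanced item has the dot before a non-terminal).

GOTO = { [F → ; . ; F] }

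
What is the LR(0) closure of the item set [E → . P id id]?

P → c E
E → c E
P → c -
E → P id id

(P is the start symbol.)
Start with: [E → . P id id]
  [E → . P id id] has the dot before P: add [P → . c E], [P → . c -]
No further items can be added.

CLOSURE = { [E → . P id id], [P → . c -], [P → . c E] }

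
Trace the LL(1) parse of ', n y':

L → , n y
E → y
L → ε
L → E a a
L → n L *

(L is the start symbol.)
LL(1) parsing maintains a stack (initially the start symbol over $) and the input. At each step: if the stack top is a terminal, match it against the current input token; if it is a non-terminal N, replace it with the RHS of M[N, lookahead] (the unique production whose predict set contains the lookahead).

Stack is shown with the top on the left.

Stack    Input    Action
------------------------
L $      , n y $  output L → , n y
, n y $  , n y $  match ','
n y $    n y $    match 'n'
y $      y $      match 'y'
$        $        accept

The string is accepted.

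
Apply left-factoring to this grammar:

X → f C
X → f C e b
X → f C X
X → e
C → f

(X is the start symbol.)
X → f C X'
X' → ε
X' → e b
X' → X
X → e
C → f

Left-factoring transforms A → αβ₁ | αβ₂ into A → αA' and A' → β₁ | β₂
(α is the longest common prefix among the alternatives). Repeat until
no nonterminal has two alternatives with a common prefix.

Round 1: X has alternatives sharing prefix 'f C'. Introduce X': X → f C X'
  Add: X' → ε
  Add: X' → e b
  Add: X' → X

No remaining common prefixes — done.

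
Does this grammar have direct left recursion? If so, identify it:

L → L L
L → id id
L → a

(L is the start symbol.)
Yes, L is left-recursive

Direct left recursion occurs when N → N α for some non-terminal N (the right-hand side begins with the left-hand side itself).

L → L L: LEFT RECURSIVE (starts with L)
L → id id: starts with id
L → a: starts with a

The grammar has direct left recursion on: L.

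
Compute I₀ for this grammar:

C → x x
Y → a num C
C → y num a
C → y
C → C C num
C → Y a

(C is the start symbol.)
{ [C → . C C num], [C → . Y a], [C → . x x], [C → . y num a], [C → . y], [C' → . C], [Y → . a num C] }

First, augment the grammar with C' → C
I₀ = CLOSURE({ [C' → . C] }):
  [C' → . C] has the dot before C: add [C → . x x], [C → . y num a], [C → . y], [C → . C C num], [C → . Y a]
  [C → . Y a] has the dot before Y: add [Y → . a num C]
No further items can be added.

I₀ = { [C → . C C num], [C → . Y a], [C → . x x], [C → . y num a], [C → . y], [C' → . C], [Y → . a num C] }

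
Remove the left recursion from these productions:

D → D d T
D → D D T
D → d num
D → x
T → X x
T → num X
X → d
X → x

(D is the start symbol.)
D is directly left-recursive. The standard transformation for
  A → A α₁ | ... | A α_m | β₁ | ... | β_n
is
  A  → β₁ A' | ... | β_n A'
  A' → α₁ A' | ... | α_m A' | ε

D → d num becomes D → d num D'
D → x becomes D → x D'
D → D d T becomes D' → d T D'
D → D D T becomes D' → D T D'
Add D' → ε

Productions for other non-terminals are unchanged:
  T → X x
  T → num X
  X → d
  X → x

Resulting grammar:
D → d num D'
D → x D'
D' → d T D'
D' → D T D'
D' → ε
T → X x
T → num X
X → d
X → x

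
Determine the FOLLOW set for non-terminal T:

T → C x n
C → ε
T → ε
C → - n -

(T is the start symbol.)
To compute FOLLOW(T), find every occurrence of T on a right-hand side N → α T β: add FIRST(β) \ {ε}, and if β is empty or nullable also add FOLLOW(N). Iterate to a fixed point.

T is the start symbol, so $ ∈ FOLLOW(T).
T does not occur on any right-hand side.

Taking the union: FOLLOW(T) = { $ }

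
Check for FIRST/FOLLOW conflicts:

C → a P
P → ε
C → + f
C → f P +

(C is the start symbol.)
Nullable non-terminals: P.
P has a nullable alternative but only one production, so nothing to check.

C has no nullable alternative, so no FIRST/FOLLOW check is needed there.

No FIRST/FOLLOW conflicts found.

Answer: No FIRST/FOLLOW conflicts.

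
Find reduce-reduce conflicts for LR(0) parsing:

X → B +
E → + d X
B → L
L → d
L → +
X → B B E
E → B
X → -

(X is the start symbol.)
Yes — I7: [L → + .] vs [X → B + .]

A reduce-reduce conflict occurs when an LR(0) state has two complete items [A → α .] and [B → β .] — both call for a reduction, and with no lookahead the parser cannot choose between them.

Augment with X' → X and build the canonical LR(0) collection (I0 = CLOSURE({[X' → . X]}), then GOTO on every symbol after a dot until no new states appear). It has 14 states:
  I0: { [B → . L], [L → . +], [L → . d], [X → . -], [X → . B +], [X → . B B E], [X' → . X] }  — shift
  I1: { [L → + .] }  — reduce
  I2: { [X → - .] }  — reduce
  I3: { [B → . L], [L → . +], [L → . d], [X → B . +], [X → B . B E] }  — shift
  I4: { [B → L .] }  — reduce
  I5: { [X' → X .] }  — accept
  I6: { [L → d .] }  — reduce
  I7: { [L → + .], [X → B + .] }  — 2 reduces
  I8: { [B → . L], [E → . + d X], [E → . B], [L → . +], [L → . d], [X → B B . E] }  — shift
  I9: { [E → + . d X], [L → + .] }  — shift, reduce
  I10: { [E → B .] }  — reduce
  I11: { [X → B B E .] }  — reduce
  I12: { [B → . L], [E → + d . X], [L → . +], [L → . d], [X → . -], [X → . B +], [X → . B B E] }  — shift
  I13: { [E → + d X .] }  — reduce

I7 contains complete items [L → + .], [X → B + .] — reduce-reduce conflict.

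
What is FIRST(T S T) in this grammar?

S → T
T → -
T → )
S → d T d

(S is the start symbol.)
FIRST sets of the non-terminals involved (from the grammar, by fixed-point iteration):
  FIRST(T) = { ')', '-' }

To compute FIRST(T S T), process the symbols left to right:
Symbol T is a non-terminal. Add FIRST(T) \ {ε} = { ')', '-' }
T is not nullable (ε ∉ FIRST(T)), so stop here.
FIRST(T S T) = { ')', '-' }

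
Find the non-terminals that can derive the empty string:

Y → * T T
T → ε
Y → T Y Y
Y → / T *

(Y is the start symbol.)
{ 'T' }

A non-terminal is nullable if it can derive ε (the empty string): either it has an ε-production, or it has a production whose right-hand side consists entirely of nullable non-terminals.

ε-productions: T → ε
So T is immediately nullable.
No further non-terminal can be added: every production for the remaining non-terminals contains a terminal or a non-nullable non-terminal.
Nullable = { 'T' }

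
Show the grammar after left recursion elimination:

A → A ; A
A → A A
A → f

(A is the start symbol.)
A → f A'
A' → ; A A'
A' → A A'
A' → ε

A is directly left-recursive. The standard transformation for
  A → A α₁ | ... | A α_m | β₁ | ... | β_n
is
  A  → β₁ A' | ... | β_n A'
  A' → α₁ A' | ... | α_m A' | ε

A → f becomes A → f A'
A → A ; A becomes A' → ; A A'
A → A A becomes A' → A A'
Add A' → ε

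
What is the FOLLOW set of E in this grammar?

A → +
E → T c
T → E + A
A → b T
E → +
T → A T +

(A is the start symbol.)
To compute FOLLOW(E), find every occurrence of E on a right-hand side N → α E β: add FIRST(β) \ {ε}, and if β is empty or nullable also add FOLLOW(N). Iterate to a fixed point.

In T → E + A: E is followed by '+' A, add FIRST('+' A) \ {ε} = { '+' }

Taking the union: FOLLOW(E) = { '+' }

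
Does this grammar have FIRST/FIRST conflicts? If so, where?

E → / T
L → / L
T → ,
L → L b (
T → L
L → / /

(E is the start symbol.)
FIRST sets of the non-terminals at (or reachable through a nullable prefix from) the front of some alternative:
  FIRST(L) = { '/' }

Productions for L:
  L → / L: FIRST = { '/' }
  L → L b (: FIRST = { '/' }
  L → / /: FIRST = { '/' }
Productions for T:
  T → ,: FIRST = { ',' }
  T → L: FIRST = { '/' }
E has only one production, so no FIRST/FIRST conflict is possible there.

Conflict for L: L → / L and L → L b (
  Overlap: { '/' }
Conflict for L: L → / L and L → / /
  Overlap: { '/' }
Conflict for L: L → L b ( and L → / /
  Overlap: { '/' }

Answer: Yes. L → '/' L / L → L b '(' on { '/' }; L → '/' L / L → '/' '/' on { '/' }; L → L b '(' / L → '/' '/' on { '/' }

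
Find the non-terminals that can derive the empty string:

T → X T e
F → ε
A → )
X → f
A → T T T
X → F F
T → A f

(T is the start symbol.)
ε-productions: F → ε
So F is immediately nullable.
X → F F: every symbol on the right is nullable, so X is nullable too.
No further non-terminal can be added: every production for the remaining non-terminals contains a terminal or a non-nullable non-terminal.
Nullable = { 'F', 'X' }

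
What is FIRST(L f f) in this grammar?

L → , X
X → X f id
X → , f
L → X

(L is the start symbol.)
{ ',' }

FIRST sets of the non-terminals involved (from the grammar, by fixed-point iteration):
  FIRST(L) = { ',' }

To compute FIRST(L f f), process the symbols left to right:
Symbol L is a non-terminal. Add FIRST(L) \ {ε} = { ',' }
L is not nullable (ε ∉ FIRST(L)), so stop here.
FIRST(L f f) = { ',' }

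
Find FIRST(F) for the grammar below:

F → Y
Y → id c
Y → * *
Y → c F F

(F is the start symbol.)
To compute FIRST(F), examine every production with F on the left-hand side, reading each right-hand side left to right until a non-nullable symbol is reached.

FIRST sets of the other non-terminals involved (by the same procedure, iterated to a fixed point):
  FIRST(Y) = { '*', 'c', 'id' }

From F → Y:
  - Y is a non-terminal: add FIRST(Y) \ {ε} = { '*', 'c', 'id' }
    Y is not nullable, so stop

Collecting: FIRST(F) = { '*', 'c', 'id' }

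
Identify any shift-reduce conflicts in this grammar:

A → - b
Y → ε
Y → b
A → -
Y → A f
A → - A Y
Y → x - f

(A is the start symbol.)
A shift-reduce conflict occurs when an LR(0) state has both:
  - a complete (reduce) item [A → α .] (dot at the end), and
  - a shift item [B → β . c γ] (dot before a terminal).

Augment with A' → A and build the canonical LR(0) collection (I0 = CLOSURE({[A' → . A]}), then GOTO on every symbol after a dot until no new states appear). It has 12 states:
  I0: { [A → . - A Y], [A → . - b], [A → . -], [A' → . A] }  — shift
  I1: { [A → - . A Y], [A → - . b], [A → - .], [A → . - A Y], [A → . - b], [A → . -] }  — shift, reduce
  I2: { [A' → A .] }  — accept
  I3: { [A → - A . Y], [A → . - A Y], [A → . - b], [A → . -], [Y → . A f], [Y → . b], [Y → . x - f], [Y → .] }  — shift, reduce
  I4: { [A → - b .] }  — reduce
  I5: { [Y → A . f] }  — shift
  I6: { [A → - A Y .] }  — reduce
  I7: { [Y → b .] }  — reduce
  I8: { [Y → x . - f] }  — shift
  I9: { [Y → x - . f] }  — shift
  I10: { [Y → x - f .] }  — reduce
  I11: { [Y → A f .] }  — reduce

I1 contains reduce item [A → - .] and shift items [A → . -], [A → . - A Y], [A → . - b], [A → - . b] — shift-reduce conflict.
I3 contains reduce item [Y → .] and shift items [A → . -], [A → . - A Y], [A → . - b], [Y → . b], [Y → . x - f] — shift-reduce conflict.

Answer: Yes — I1: [A → - .] vs [A → . -]; I3: [Y → .] vs [A → . -]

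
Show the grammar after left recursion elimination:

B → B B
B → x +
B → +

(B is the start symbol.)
B is directly left-recursive. The standard transformation for
  A → A α₁ | ... | A α_m | β₁ | ... | β_n
is
  A  → β₁ A' | ... | β_n A'
  A' → α₁ A' | ... | α_m A' | ε

B → x + becomes B → x + B'
B → + becomes B → + B'
B → B B becomes B' → B B'
Add B' → ε

Resulting grammar:
B → x + B'
B → + B'
B' → B B'
B' → ε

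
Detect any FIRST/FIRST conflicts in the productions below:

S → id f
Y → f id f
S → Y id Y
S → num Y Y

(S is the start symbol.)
FIRST sets of the non-terminals at (or reachable through a nullable prefix from) the front of some alternative:
  FIRST(Y) = { 'f' }

Productions for S:
  S → id f: FIRST = { 'id' }
  S → Y id Y: FIRST = { 'f' }
  S → num Y Y: FIRST = { 'num' }
Y has only one production, so no FIRST/FIRST conflict is possible there.

All alternatives of each non-terminal have pairwise disjoint FIRST sets.

Answer: No FIRST/FIRST conflicts.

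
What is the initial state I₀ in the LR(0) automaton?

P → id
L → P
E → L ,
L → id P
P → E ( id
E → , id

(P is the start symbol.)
{ [E → . , id], [E → . L ,], [L → . P], [L → . id P], [P → . E ( id], [P → . id], [P' → . P] }

First, augment the grammar with P' → P
I₀ = CLOSURE({ [P' → . P] }):
  [P' → . P] has the dot before P: add [P → . id], [P → . E ( id]
  [P → . E ( id] has the dot before E: add [E → . L ,], [E → . , id]
  [E → . L ,] has the dot before L: add [L → . P], [L → . id P]
No further items can be added.

I₀ = { [E → . , id], [E → . L ,], [L → . P], [L → . id P], [P → . E ( id], [P → . id], [P' → . P] }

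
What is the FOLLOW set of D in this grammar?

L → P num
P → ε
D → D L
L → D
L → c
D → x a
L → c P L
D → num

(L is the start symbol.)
{ $, 'c', 'num', 'x' }

In D → D L: D is followed by L, add FIRST(L) \ {ε} = { 'c', 'num', 'x' }
In L → D: D is at the end, add FOLLOW(L)

The FOLLOW sets referred to above (computed the same way, to a fixed point):
  FOLLOW(L) = { $, 'c', 'num', 'x' }

Taking the union: FOLLOW(D) = { $, 'c', 'num', 'x' }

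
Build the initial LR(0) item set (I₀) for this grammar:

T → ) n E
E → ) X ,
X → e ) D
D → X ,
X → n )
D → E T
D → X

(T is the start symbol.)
First, augment the grammar with T' → T
I₀ = CLOSURE({ [T' → . T] }):
  [T' → . T] has the dot before T: add [T → . ) n E]
No further items can be added.

I₀ = { [T → . ) n E], [T' → . T] }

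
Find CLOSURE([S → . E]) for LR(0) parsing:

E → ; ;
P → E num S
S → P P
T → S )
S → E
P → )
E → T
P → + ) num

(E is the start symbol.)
To compute CLOSURE, for each item [A → α.Bβ] where B is a non-terminal, add [B → .γ] for all productions B → γ; repeat for the newly added items until nothing changes.

Start with: [S → . E]
  [S → . E] has the dot before E: add [E → . ; ;], [E → . T]
  [E → . T] has the dot before T: add [T → . S )]
  [T → . S )] has the dot before S: add [S → . P P]
  [S → . P P] has the dot before P: add [P → . E num S], [P → . )], [P → . + ) num]
No further items can be added.

CLOSURE = { [E → . ; ;], [E → . T], [P → . )], [P → . + ) num], [P → . E num S], [S → . E], [S → . P P], [T → . S )] }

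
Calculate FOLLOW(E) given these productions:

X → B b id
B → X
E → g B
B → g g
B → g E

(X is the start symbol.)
To compute FOLLOW(E), find every occurrence of E on a right-hand side N → α E β: add FIRST(β) \ {ε}, and if β is empty or nullable also add FOLLOW(N). Iterate to a fixed point.

In B → g E: E is at the end, add FOLLOW(B)

The FOLLOW sets referred to above (computed the same way, to a fixed point):
  FOLLOW(B) = { 'b' }

Taking the union: FOLLOW(E) = { 'b' }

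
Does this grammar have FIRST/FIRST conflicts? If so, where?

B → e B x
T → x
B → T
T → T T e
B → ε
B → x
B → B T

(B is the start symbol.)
A FIRST/FIRST conflict occurs when two productions N → α and N → β for the same non-terminal have FIRST(α) ∩ FIRST(β) ≠ ∅ (with ε ∈ FIRST of a nullable right-hand side, so two nullable alternatives also conflict).

FIRST sets of the non-terminals at (or reachable through a nullable prefix from) the front of some alternative:
  FIRST(T) = { 'x' }
  FIRST(B) = { 'e', 'x', ε }

Productions for B:
  B → e B x: FIRST = { 'e' }
  B → T: FIRST = { 'x' }
  B → ε: FIRST = { ε }
  B → x: FIRST = { 'x' }
  B → B T: FIRST = { 'e', 'x' }
Productions for T:
  T → x: FIRST = { 'x' }
  T → T T e: FIRST = { 'x' }

Conflict for B: B → e B x and B → B T
  Overlap: { 'e' }
Conflict for B: B → T and B → x
  Overlap: { 'x' }
Conflict for B: B → T and B → B T
  Overlap: { 'x' }
Conflict for B: B → x and B → B T
  Overlap: { 'x' }
Conflict for T: T → x and T → T T e
  Overlap: { 'x' }

Answer: Yes. B → e B x / B → B T on { 'e' }; B → T / B → x on { 'x' }; B → T / B → B T on { 'x' }; B → x / B → B T on { 'x' }; T → x / T → T T e on { 'x' }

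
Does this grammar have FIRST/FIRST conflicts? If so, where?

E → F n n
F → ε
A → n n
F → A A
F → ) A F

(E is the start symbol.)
A FIRST/FIRST conflict occurs when two productions N → α and N → β for the same non-terminal have FIRST(α) ∩ FIRST(β) ≠ ∅ (with ε ∈ FIRST of a nullable right-hand side, so two nullable alternatives also conflict).

FIRST sets of the non-terminals at (or reachable through a nullable prefix from) the front of some alternative:
  FIRST(A) = { 'n' }

Productions for F:
  F → ε: FIRST = { ε }
  F → A A: FIRST = { 'n' }
  F → ) A F: FIRST = { ')' }
E, A have only one production, so no FIRST/FIRST conflict is possible there.

All alternatives of each non-terminal have pairwise disjoint FIRST sets.

Answer: No FIRST/FIRST conflicts.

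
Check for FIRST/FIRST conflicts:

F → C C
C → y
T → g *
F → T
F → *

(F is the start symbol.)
No FIRST/FIRST conflicts.

FIRST sets of the non-terminals at (or reachable through a nullable prefix from) the front of some alternative:
  FIRST(C) = { 'y' }
  FIRST(T) = { 'g' }

Productions for F:
  F → C C: FIRST = { 'y' }
  F → T: FIRST = { 'g' }
  F → *: FIRST = { '*' }
C, T have only one production, so no FIRST/FIRST conflict is possible there.

All alternatives of each non-terminal have pairwise disjoint FIRST sets.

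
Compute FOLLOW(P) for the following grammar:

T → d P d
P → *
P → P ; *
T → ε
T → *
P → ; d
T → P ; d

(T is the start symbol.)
{ ';', 'd' }

To compute FOLLOW(P), find every occurrence of P on a right-hand side N → α P β: add FIRST(β) \ {ε}, and if β is empty or nullable also add FOLLOW(N). Iterate to a fixed point.

In T → d P d: P is followed by d, add FIRST(d) \ {ε} = { 'd' }
In P → P ; *: P is followed by ';' '*', add FIRST(';' '*') \ {ε} = { ';' }
In T → P ; d: P is followed by ';' d, add FIRST(';' d) \ {ε} = { ';' }

Taking the union: FOLLOW(P) = { ';', 'd' }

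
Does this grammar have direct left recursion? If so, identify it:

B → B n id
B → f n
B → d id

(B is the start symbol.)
Direct left recursion occurs when N → N α for some non-terminal N (the right-hand side begins with the left-hand side itself).

B → B n id: LEFT RECURSIVE (starts with B)
B → f n: starts with f
B → d id: starts with d

The grammar has direct left recursion on: B.

Answer: Yes, B is left-recursive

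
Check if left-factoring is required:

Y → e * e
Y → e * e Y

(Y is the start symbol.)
Yes, Y has productions with common prefix 'e * e'

Left-factoring is needed when two productions for the same non-terminal
share a common prefix on the right-hand side.

Productions for Y:
  Y → e * e
  Y → e * e Y

Found common prefix 'e * e' in productions for Y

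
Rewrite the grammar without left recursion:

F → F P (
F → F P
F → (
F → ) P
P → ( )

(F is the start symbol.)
F is directly left-recursive. The standard transformation for
  A → A α₁ | ... | A α_m | β₁ | ... | β_n
is
  A  → β₁ A' | ... | β_n A'
  A' → α₁ A' | ... | α_m A' | ε

F → ( becomes F → ( F'
F → ) P becomes F → ) P F'
F → F P ( becomes F' → P ( F'
F → F P becomes F' → P F'
Add F' → ε

Productions for other non-terminals are unchanged:
  P → ( )

Resulting grammar:
F → ( F'
F → ) P F'
F' → P ( F'
F' → P F'
F' → ε
P → ( )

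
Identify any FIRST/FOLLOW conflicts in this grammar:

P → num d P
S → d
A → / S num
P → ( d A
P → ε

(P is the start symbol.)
A FIRST/FOLLOW conflict occurs when a non-terminal N has a nullable alternative N → β (β ⇒* ε) and another alternative N → α with FIRST(α) ∩ FOLLOW(N) ≠ ∅: on such a lookahead the parser cannot decide between expanding α and letting N vanish via β.

Nullable non-terminals: P.

P: nullable alternative(s) P → ε; FOLLOW(P) = { $ }
  P → num d P: FIRST \ {ε} = { 'num' } — disjoint from FOLLOW(P)
  P → ( d A: FIRST \ {ε} = { '(' } — disjoint from FOLLOW(P)
  P → ε: FIRST \ {ε} = { } — this is the only nullable alternative, skip

A, S have no nullable alternative, so no FIRST/FOLLOW check is needed there.

No FIRST/FOLLOW conflicts found.

Answer: No FIRST/FOLLOW conflicts.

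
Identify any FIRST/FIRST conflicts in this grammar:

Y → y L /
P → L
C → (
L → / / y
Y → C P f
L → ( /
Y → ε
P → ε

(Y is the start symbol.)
No FIRST/FIRST conflicts.

FIRST sets of the non-terminals at (or reachable through a nullable prefix from) the front of some alternative:
  FIRST(C) = { '(' }
  FIRST(L) = { '(', '/' }

Productions for Y:
  Y → y L /: FIRST = { 'y' }
  Y → C P f: FIRST = { '(' }
  Y → ε: FIRST = { ε }
Productions for P:
  P → L: FIRST = { '(', '/' }
  P → ε: FIRST = { ε }
Productions for L:
  L → / / y: FIRST = { '/' }
  L → ( /: FIRST = { '(' }
C has only one production, so no FIRST/FIRST conflict is possible there.

All alternatives of each non-terminal have pairwise disjoint FIRST sets.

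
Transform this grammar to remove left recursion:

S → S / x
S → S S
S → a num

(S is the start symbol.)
S → a num S'
S' → / x S'
S' → S S'
S' → ε

S is directly left-recursive. The standard transformation for
  A → A α₁ | ... | A α_m | β₁ | ... | β_n
is
  A  → β₁ A' | ... | β_n A'
  A' → α₁ A' | ... | α_m A' | ε

S → a num becomes S → a num S'
S → S / x becomes S' → / x S'
S → S S becomes S' → S S'
Add S' → ε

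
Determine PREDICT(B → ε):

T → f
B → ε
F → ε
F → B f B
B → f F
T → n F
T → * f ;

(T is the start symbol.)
{ $, 'f' }

PREDICT(B → ε) = (FIRST(RHS) \ {ε}) ∪ (FOLLOW(B) if ε ∈ FIRST(RHS), i.e. RHS ⇒* ε)
The right-hand side is ε (FIRST(ε) = { ε }), so the predict set is FOLLOW(B) = { $, 'f' }
PREDICT(B → ε) = { $, 'f' }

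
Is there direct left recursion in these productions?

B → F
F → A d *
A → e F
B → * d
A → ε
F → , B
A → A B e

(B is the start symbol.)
Yes, A is left-recursive

Direct left recursion occurs when N → N α for some non-terminal N (the right-hand side begins with the left-hand side itself).

B → F: starts with F
F → A d *: starts with A
A → e F: starts with e
B → * d: starts with '*'
A → ε: starts with ε
F → , B: starts with ','
A → A B e: LEFT RECURSIVE (starts with A)

The grammar has direct left recursion on: A.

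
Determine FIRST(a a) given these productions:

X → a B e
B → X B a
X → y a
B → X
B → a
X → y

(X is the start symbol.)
To compute FIRST(a a), process the symbols left to right:
Symbol a is a terminal. Add 'a' and stop.
FIRST(a a) = { 'a' }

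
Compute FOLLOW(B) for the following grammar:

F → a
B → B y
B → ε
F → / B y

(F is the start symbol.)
To compute FOLLOW(B), find every occurrence of B on a right-hand side N → α B β: add FIRST(β) \ {ε}, and if β is empty or nullable also add FOLLOW(N). Iterate to a fixed point.

In B → B y: B is followed by y, add FIRST(y) \ {ε} = { 'y' }
In F → / B y: B is followed by y, add FIRST(y) \ {ε} = { 'y' }

Taking the union: FOLLOW(B) = { 'y' }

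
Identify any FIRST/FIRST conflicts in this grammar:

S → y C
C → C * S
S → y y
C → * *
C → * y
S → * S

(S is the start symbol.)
A FIRST/FIRST conflict occurs when two productions N → α and N → β for the same non-terminal have FIRST(α) ∩ FIRST(β) ≠ ∅ (with ε ∈ FIRST of a nullable right-hand side, so two nullable alternatives also conflict).

FIRST sets of the non-terminals at (or reachable through a nullable prefix from) the front of some alternative:
  FIRST(C) = { '*' }

Productions for S:
  S → y C: FIRST = { 'y' }
  S → y y: FIRST = { 'y' }
  S → * S: FIRST = { '*' }
Productions for C:
  C → C * S: FIRST = { '*' }
  C → * *: FIRST = { '*' }
  C → * y: FIRST = { '*' }

Conflict for S: S → y C and S → y y
  Overlap: { 'y' }
Conflict for C: C → C * S and C → * *
  Overlap: { '*' }
Conflict for C: C → C * S and C → * y
  Overlap: { '*' }
Conflict for C: C → * * and C → * y
  Overlap: { '*' }

Answer: Yes. S → y C / S → y y on { 'y' }; C → C '*' S / C → '*' '*' on { '*' }; C → C '*' S / C → '*' y on { '*' }; C → '*' '*' / C → '*' y on { '*' }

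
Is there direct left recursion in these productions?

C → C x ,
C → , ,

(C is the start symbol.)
Yes, C is left-recursive

Direct left recursion occurs when N → N α for some non-terminal N (the right-hand side begins with the left-hand side itself).

C → C x ,: LEFT RECURSIVE (starts with C)
C → , ,: starts with ','

The grammar has direct left recursion on: C.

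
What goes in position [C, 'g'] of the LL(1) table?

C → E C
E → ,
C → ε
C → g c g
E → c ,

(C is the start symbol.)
To find M[C, 'g'], we find productions for C where 'g' is in the predict set (PREDICT(N → α) = (FIRST(α) \ {ε}) ∪ (FOLLOW(N) if α ⇒* ε)).

Relevant sets:
  FIRST(E) = { ',', 'c' }
  FOLLOW(C) = { $ }

C → E C: PREDICT = { ',', 'c' }
C → ε: PREDICT = { $ }
C → g c g: PREDICT = { 'g' }
  'g' is in predict set, so this production goes in M[C, 'g']

M[C, 'g'] = C → g c g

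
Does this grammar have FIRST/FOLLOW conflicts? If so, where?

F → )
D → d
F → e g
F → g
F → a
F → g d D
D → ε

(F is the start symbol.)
No FIRST/FOLLOW conflicts.

A FIRST/FOLLOW conflict occurs when a non-terminal N has a nullable alternative N → β (β ⇒* ε) and another alternative N → α with FIRST(α) ∩ FOLLOW(N) ≠ ∅: on such a lookahead the parser cannot decide between expanding α and letting N vanish via β.

Nullable non-terminals: D.

D: nullable alternative(s) D → ε; FOLLOW(D) = { $ }
  D → d: FIRST \ {ε} = { 'd' } — disjoint from FOLLOW(D)
  D → ε: FIRST \ {ε} = { } — this is the only nullable alternative, skip

F has no nullable alternative, so no FIRST/FOLLOW check is needed there.

No FIRST/FOLLOW conflicts found.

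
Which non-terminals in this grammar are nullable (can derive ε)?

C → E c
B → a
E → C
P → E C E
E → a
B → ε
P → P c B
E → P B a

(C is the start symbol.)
{ 'B' }

ε-productions: B → ε
So B is immediately nullable.
No further non-terminal can be added: every production for the remaining non-terminals contains a terminal or a non-nullable non-terminal.
Nullable = { 'B' }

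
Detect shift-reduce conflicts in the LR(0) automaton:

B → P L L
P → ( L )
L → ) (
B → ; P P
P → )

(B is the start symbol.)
A shift-reduce conflict occurs when an LR(0) state has both:
  - a complete (reduce) item [A → α .] (dot at the end), and
  - a shift item [B → β . c γ] (dot before a terminal).

Augment with B' → B and build the canonical LR(0) collection (I0 = CLOSURE({[B' → . B]}), then GOTO on every symbol after a dot until no new states appear). It has 14 states:
  I0: { [B → . ; P P], [B → . P L L], [B' → . B], [P → . ( L )], [P → . )] }  — shift
  I1: { [L → . ) (], [P → ( . L )] }  — shift
  I2: { [P → ) .] }  — reduce
  I3: { [B → ; . P P], [P → . ( L )], [P → . )] }  — shift
  I4: { [B' → B .] }  — accept
  I5: { [B → P . L L], [L → . ) (] }  — shift
  I6: { [L → ) . (] }  — shift
  I7: { [B → P L . L], [L → . ) (] }  — shift
  I8: { [B → P L L .] }  — reduce
  I9: { [L → ) ( .] }  — reduce
  I10: { [B → ; P . P], [P → . ( L )], [P → . )] }  — shift
  I11: { [B → ; P P .] }  — reduce
  I12: { [P → ( L . )] }  — shift
  I13: { [P → ( L ) .] }  — reduce

No state contains both a complete item and a shift item.

Answer: No shift-reduce conflicts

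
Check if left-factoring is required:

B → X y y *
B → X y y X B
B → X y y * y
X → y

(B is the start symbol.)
Yes, B has productions with common prefix 'X y y'

Left-factoring is needed when two productions for the same non-terminal
share a common prefix on the right-hand side.

Productions for B:
  B → X y y *
  B → X y y X B
  B → X y y * y

Found common prefix 'X y y' in productions for B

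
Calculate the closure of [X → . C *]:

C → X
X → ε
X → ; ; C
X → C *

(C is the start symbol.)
To compute CLOSURE, for each item [A → α.Bβ] where B is a non-terminal, add [B → .γ] for all productions B → γ; repeat for the newly added items until nothing changes.

Start with: [X → . C *]
  [X → . C *] has the dot before C: add [C → . X]
  [C → . X] has the dot before X: add [X → .], [X → . ; ; C]
No further items can be added.

CLOSURE = { [C → . X], [X → . ; ; C], [X → . C *], [X → .] }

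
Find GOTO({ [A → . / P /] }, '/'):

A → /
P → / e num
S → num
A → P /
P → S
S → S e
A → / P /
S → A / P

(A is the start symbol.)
GOTO(I, '/') = CLOSURE({ [A → αX.β] : [A → α.Xβ] ∈ I, X = '/' })

Items with dot before '/', with the dot advanced:
  [A → . / P /] → [A → / . P /]
Closure of the advanced items:
  [A → / . P /] has the dot before P: add [P → . / e num], [P → . S]
  [P → . S] has the dot before S: add [S → . num], [S → . S e], [S → . A / P]
  [S → . A / P] has the dot before A: add [A → . /], [A → . P /], [A → . / P /]

GOTO = { [A → . / P /], [A → . /], [A → . P /], [A → / . P /], [P → . / e num], [P → . S], [S → . A / P], [S → . S e], [S → . num] }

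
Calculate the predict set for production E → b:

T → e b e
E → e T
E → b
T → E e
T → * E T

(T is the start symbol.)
{ 'b' }

PREDICT(E → b) = (FIRST(RHS) \ {ε}) ∪ (FOLLOW(E) if ε ∈ FIRST(RHS), i.e. RHS ⇒* ε)
FIRST(b) = { 'b' }
ε ∉ FIRST(b), so FOLLOW(E) is not added.
PREDICT(E → b) = { 'b' }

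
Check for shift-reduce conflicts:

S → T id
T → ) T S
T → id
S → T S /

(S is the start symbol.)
No shift-reduce conflicts

A shift-reduce conflict occurs when an LR(0) state has both:
  - a complete (reduce) item [A → α .] (dot at the end), and
  - a shift item [B → β . c γ] (dot before a terminal).

Augment with S' → S and build the canonical LR(0) collection (I0 = CLOSURE({[S' → . S]}), then GOTO on every symbol after a dot until no new states appear). It has 10 states:
  I0: { [S → . T S /], [S → . T id], [S' → . S], [T → . ) T S], [T → . id] }  — shift
  I1: { [T → ) . T S], [T → . ) T S], [T → . id] }  — shift
  I2: { [S' → S .] }  — accept
  I3: { [S → . T S /], [S → . T id], [S → T . S /], [S → T . id], [T → . ) T S], [T → . id] }  — shift
  I4: { [T → id .] }  — reduce
  I5: { [S → T S . /] }  — shift
  I6: { [S → T id .], [T → id .] }  — 2 reduces
  I7: { [S → T S / .] }  — reduce
  I8: { [S → . T S /], [S → . T id], [T → ) T . S], [T → . ) T S], [T → . id] }  — shift
  I9: { [T → ) T S .] }  — reduce

No state contains both a complete item and a shift item.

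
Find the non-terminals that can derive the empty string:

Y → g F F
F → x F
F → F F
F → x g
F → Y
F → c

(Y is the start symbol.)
None

There are no ε-productions, so no non-terminal can derive ε.
No non-terminals are nullable.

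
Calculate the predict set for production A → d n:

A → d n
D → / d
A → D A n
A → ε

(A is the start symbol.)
PREDICT(A → d n) = (FIRST(RHS) \ {ε}) ∪ (FOLLOW(A) if ε ∈ FIRST(RHS), i.e. RHS ⇒* ε)
FIRST(d n) = { 'd' }
ε ∉ FIRST(d n), so FOLLOW(A) is not added.
PREDICT(A → d n) = { 'd' }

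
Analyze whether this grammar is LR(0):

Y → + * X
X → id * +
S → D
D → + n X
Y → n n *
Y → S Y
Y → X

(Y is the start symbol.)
Augment with Y' → Y and build the canonical LR(0) collection (I0 = CLOSURE({[Y' → . Y]}), then GOTO on every symbol after a dot until no new states appear). It has 17 states:
  I0: { [D → . + n X], [S → . D], [X → . id * +], [Y → . + * X], [Y → . S Y], [Y → . X], [Y → . n n *], [Y' → . Y] }  — shift
  I1: { [D → + . n X], [Y → + . * X] }  — shift
  I2: { [S → D .] }  — reduce
  I3: { [D → . + n X], [S → . D], [X → . id * +], [Y → . + * X], [Y → . S Y], [Y → . X], [Y → . n n *], [Y → S . Y] }  — shift
  I4: { [Y → X .] }  — reduce
  I5: { [Y' → Y .] }  — accept
  I6: { [X → id . * +] }  — shift
  I7: { [Y → n . n *] }  — shift
  I8: { [Y → n n . *] }  — shift
  I9: { [Y → n n * .] }  — reduce
  I10: { [X → id * . +] }  — shift
  I11: { [X → id * + .] }  — reduce
  I12: { [Y → S Y .] }  — reduce
  I13: { [X → . id * +], [Y → + * . X] }  — shift
  I14: { [D → + n . X], [X → . id * +] }  — shift
  I15: { [D → + n X .] }  — reduce
  I16: { [Y → + * X .] }  — reduce

Every state is either a pure shift/goto state or contains exactly one complete item and nothing to shift — no conflicts. The grammar is LR(0).

Answer: Yes, the grammar is LR(0)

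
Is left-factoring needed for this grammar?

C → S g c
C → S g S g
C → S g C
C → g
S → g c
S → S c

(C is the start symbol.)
Yes, C has productions with common prefix 'S g'

Left-factoring is needed when two productions for the same non-terminal
share a common prefix on the right-hand side.

Productions for C:
  C → S g c
  C → S g S g
  C → S g C
  C → g
Productions for S:
  S → g c
  S → S c

Found common prefix 'S g' in productions for C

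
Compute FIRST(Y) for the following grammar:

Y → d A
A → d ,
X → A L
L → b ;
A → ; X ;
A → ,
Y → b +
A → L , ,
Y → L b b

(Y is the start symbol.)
{ 'b', 'd' }

FIRST sets of the other non-terminals involved (by the same procedure, iterated to a fixed point):
  FIRST(L) = { 'b' }

From Y → d A:
  - d is a terminal: add 'd' and stop
From Y → b +:
  - b is a terminal: add 'b' and stop
From Y → L b b:
  - L is a non-terminal: add FIRST(L) \ {ε} = { 'b' }
    L is not nullable, so stop

Collecting: FIRST(Y) = { 'b', 'd' }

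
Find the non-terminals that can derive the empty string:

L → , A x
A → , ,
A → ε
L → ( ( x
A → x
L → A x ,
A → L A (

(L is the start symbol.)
{ 'A' }

ε-productions: A → ε
So A is immediately nullable.
No further non-terminal can be added: every production for the remaining non-terminals contains a terminal or a non-nullable non-terminal.
Nullable = { 'A' }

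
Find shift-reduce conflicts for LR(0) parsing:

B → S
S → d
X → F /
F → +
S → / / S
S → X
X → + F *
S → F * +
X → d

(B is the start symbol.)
Augment with B' → B and build the canonical LR(0) collection (I0 = CLOSURE({[B' → . B]}), then GOTO on every symbol after a dot until no new states appear). It has 16 states:
  I0: { [B → . S], [B' → . B], [F → . +], [S → . / / S], [S → . F * +], [S → . X], [S → . d], [X → . + F *], [X → . F /], [X → . d] }  — shift
  I1: { [F → + .], [F → . +], [X → + . F *] }  — shift, reduce
  I2: { [S → / . / S] }  — shift
  I3: { [B' → B .] }  — accept
  I4: { [S → F . * +], [X → F . /] }  — shift
  I5: { [B → S .] }  — reduce
  I6: { [S → X .] }  — reduce
  I7: { [S → d .], [X → d .] }  — 2 reduces
  I8: { [S → F * . +] }  — shift
  I9: { [X → F / .] }  — reduce
  I10: { [S → F * + .] }  — reduce
  I11: { [F → . +], [S → . / / S], [S → . F * +], [S → . X], [S → . d], [S → / / . S], [X → . + F *], [X → . F /], [X → . d] }  — shift
  I12: { [S → / / S .] }  — reduce
  I13: { [F → + .] }  — reduce
  I14: { [X → + F . *] }  — shift
  I15: { [X → + F * .] }  — reduce

I1 contains reduce item [F → + .] and shift item [F → . +] — shift-reduce conflict.

Answer: Yes — I1: [F → + .] vs [F → . +]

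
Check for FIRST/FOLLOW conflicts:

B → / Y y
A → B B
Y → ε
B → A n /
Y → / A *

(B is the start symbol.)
No FIRST/FOLLOW conflicts.

A FIRST/FOLLOW conflict occurs when a non-terminal N has a nullable alternative N → β (β ⇒* ε) and another alternative N → α with FIRST(α) ∩ FOLLOW(N) ≠ ∅: on such a lookahead the parser cannot decide between expanding α and letting N vanish via β.

Nullable non-terminals: Y.

Y: nullable alternative(s) Y → ε; FOLLOW(Y) = { 'y' }
  Y → ε: FIRST \ {ε} = { } — this is the only nullable alternative, skip
  Y → / A *: FIRST \ {ε} = { '/' } — disjoint from FOLLOW(Y)

A, B have no nullable alternative, so no FIRST/FOLLOW check is needed there.

No FIRST/FOLLOW conflicts found.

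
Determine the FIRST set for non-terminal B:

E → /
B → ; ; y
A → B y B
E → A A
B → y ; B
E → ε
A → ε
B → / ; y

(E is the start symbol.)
To compute FIRST(B), examine every production with B on the left-hand side, reading each right-hand side left to right until a non-nullable symbol is reached.

From B → ; ; y:
  - ';' is a terminal: add ';' and stop
From B → y ; B:
  - y is a terminal: add 'y' and stop
From B → / ; y:
  - '/' is a terminal: add '/' and stop

Collecting: FIRST(B) = { '/', ';', 'y' }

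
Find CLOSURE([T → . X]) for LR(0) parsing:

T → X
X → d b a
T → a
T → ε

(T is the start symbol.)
To compute CLOSURE, for each item [A → α.Bβ] where B is a non-terminal, add [B → .γ] for all productions B → γ; repeat for the newly added items until nothing changes.

Start with: [T → . X]
  [T → . X] has the dot before X: add [X → . d b a]
No further items can be added.

CLOSURE = { [T → . X], [X → . d b a] }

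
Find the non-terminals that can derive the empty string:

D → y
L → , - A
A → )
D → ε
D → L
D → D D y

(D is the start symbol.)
A non-terminal is nullable if it can derive ε (the empty string): either it has an ε-production, or it has a production whose right-hand side consists entirely of nullable non-terminals.

ε-productions: D → ε
So D is immediately nullable.
No further non-terminal can be added: every production for the remaining non-terminals contains a terminal or a non-nullable non-terminal.
Nullable = { 'D' }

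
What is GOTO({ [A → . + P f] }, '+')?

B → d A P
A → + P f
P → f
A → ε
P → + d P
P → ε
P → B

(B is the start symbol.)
GOTO(I, '+') = CLOSURE({ [A → αX.β] : [A → α.Xβ] ∈ I, X = '+' })

Items with dot before '+', with the dot advanced:
  [A → . + P f] → [A → + . P f]
Closure of the advanced items:
  [A → + . P f] has the dot before P: add [P → . f], [P → . + d P], [P → .], [P → . B]
  [P → . B] has the dot before B: add [B → . d A P]

GOTO = { [A → + . P f], [B → . d A P], [P → . + d P], [P → . B], [P → . f], [P → .] }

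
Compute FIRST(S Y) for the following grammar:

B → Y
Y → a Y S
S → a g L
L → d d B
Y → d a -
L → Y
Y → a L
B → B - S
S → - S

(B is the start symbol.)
FIRST sets of the non-terminals involved (from the grammar, by fixed-point iteration):
  FIRST(S) = { '-', 'a' }

To compute FIRST(S Y), process the symbols left to right:
Symbol S is a non-terminal. Add FIRST(S) \ {ε} = { '-', 'a' }
S is not nullable (ε ∉ FIRST(S)), so stop here.
FIRST(S Y) = { '-', 'a' }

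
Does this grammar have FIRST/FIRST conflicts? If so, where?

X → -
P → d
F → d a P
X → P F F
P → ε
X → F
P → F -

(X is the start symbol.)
A FIRST/FIRST conflict occurs when two productions N → α and N → β for the same non-terminal have FIRST(α) ∩ FIRST(β) ≠ ∅ (with ε ∈ FIRST of a nullable right-hand side, so two nullable alternatives also conflict).

FIRST sets of the non-terminals at (or reachable through a nullable prefix from) the front of some alternative:
  FIRST(P) = { 'd', ε }
  FIRST(F) = { 'd' }

Productions for X:
  X → -: FIRST = { '-' }
  X → P F F: FIRST = { 'd' }
  X → F: FIRST = { 'd' }
Productions for P:
  P → d: FIRST = { 'd' }
  P → ε: FIRST = { ε }
  P → F -: FIRST = { 'd' }
F has only one production, so no FIRST/FIRST conflict is possible there.

Conflict for X: X → P F F and X → F
  Overlap: { 'd' }
Conflict for P: P → d and P → F -
  Overlap: { 'd' }

Answer: Yes. X → P F F / X → F on { 'd' }; P → d / P → F '-' on { 'd' }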